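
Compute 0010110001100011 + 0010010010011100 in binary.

Add column by column from the right: bit + bit + carry-in; write the sum mod 2, carry 1 when the sum is 2 or 3.
carry:  0101100000000000
        0010110001100011
+       0010010010011100
------------------------
       00101000011111111
(the carry out of the leftmost column, 0, becomes the leading bit)
Decimal check:
  0010110001100011 = 8192 + 2048 + 1024 + 64 + 32 + 2 + 1 = 11363
  0010010010011100 = 8192 + 1024 + 128 + 16 + 8 + 4 = 9372
  11363 + 9372 = 20735, and 00101000011111111 = 16384 + 4096 + 128 + 64 + 32 + 16 + 8 + 4 + 2 + 1 = 20735 ✓



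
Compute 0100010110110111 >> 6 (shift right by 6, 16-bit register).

Original: 0100010110110111 (decimal 17847)
Shift right by 6 positions
Drop the 6 low bits; fill with zeros on the left
Result: 0000000100010110 (decimal 278)
Equivalent: 17847 >> 6 = 17847 ÷ 2^6 = 278



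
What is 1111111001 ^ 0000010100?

XOR: 1 when bits differ
  1111111001
^ 0000010100
------------
  1111101101
Decimal: 1017 ^ 20 = 1005



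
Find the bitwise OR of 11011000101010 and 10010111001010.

OR: 1 when either bit is 1
  11011000101010
| 10010111001010
----------------
  11011111101010
Decimal: 13866 | 9674 = 14314



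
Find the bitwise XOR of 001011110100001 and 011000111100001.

XOR: 1 when bits differ
  001011110100001
^ 011000111100001
-----------------
  010011001000000
Decimal: 6049 ^ 12769 = 9792



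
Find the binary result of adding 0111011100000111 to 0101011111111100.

Add column by column from the right: bit + bit + carry-in; write the sum mod 2, carry 1 when the sum is 2 or 3.
carry:  1110111111111000
        0111011100000111
+       0101011111111100
------------------------
       01100111100000011
(the carry out of the leftmost column, 0, becomes the leading bit)
Decimal check:
  0111011100000111 = 16384 + 8192 + 4096 + 1024 + 512 + 256 + 4 + 2 + 1 = 30471
  0101011111111100 = 16384 + 4096 + 1024 + 512 + 256 + 128 + 64 + 32 + 16 + 8 + 4 = 22524
  30471 + 22524 = 52995, and 01100111100000011 = 32768 + 16384 + 2048 + 1024 + 512 + 256 + 2 + 1 = 52995 ✓



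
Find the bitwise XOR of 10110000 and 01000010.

XOR: 1 when bits differ
  10110000
^ 01000010
----------
  11110010
Decimal: 176 ^ 66 = 242



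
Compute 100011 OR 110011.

OR: 1 when either bit is 1
  100011
| 110011
--------
  110011
Decimal: 35 | 51 = 51



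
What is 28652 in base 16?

Using repeated division by 16 (digits 10–15 are A–F):
28652 ÷ 16 = 1790 remainder 12 (C)
1790 ÷ 16 = 111 remainder 14 (E)
111 ÷ 16 = 6 remainder 15 (F)
6 ÷ 16 = 0 remainder 6
Reading remainders bottom to top: 6FEC



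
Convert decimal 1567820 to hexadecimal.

Using repeated division by 16 (digits 10–15 are A–F):
1567820 ÷ 16 = 97988 remainder 12 (C)
97988 ÷ 16 = 6124 remainder 4
6124 ÷ 16 = 382 remainder 12 (C)
382 ÷ 16 = 23 remainder 14 (E)
23 ÷ 16 = 1 remainder 7
1 ÷ 16 = 0 remainder 1
Reading remainders bottom to top: 17EC4C



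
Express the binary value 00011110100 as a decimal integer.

Sum of powers of 2 for each 1-bit:
2^2 + 2^4 + 2^5 + 2^6 + 2^7
= 4 + 16 + 32 + 64 + 128
= 244



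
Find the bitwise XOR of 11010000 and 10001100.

XOR: 1 when bits differ
  11010000
^ 10001100
----------
  01011100
Decimal: 208 ^ 140 = 92



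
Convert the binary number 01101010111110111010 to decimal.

Sum of powers of 2 for each 1-bit:
2^1 + 2^3 + 2^4 + 2^5 + 2^7 + 2^8 + 2^9 + 2^10 + 2^11 + 2^13 + 2^15 + 2^17 + 2^18
= 2 + 8 + 16 + 32 + 128 + 256 + 512 + 1024 + 2048 + 8192 + 32768 + 131072 + 262144
= 438202



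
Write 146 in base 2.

Using repeated division by 2:
146 ÷ 2 = 73 remainder 0
73 ÷ 2 = 36 remainder 1
36 ÷ 2 = 18 remainder 0
18 ÷ 2 = 9 remainder 0
9 ÷ 2 = 4 remainder 1
4 ÷ 2 = 2 remainder 0
2 ÷ 2 = 1 remainder 0
1 ÷ 2 = 0 remainder 1
Reading remainders bottom to top: 10010010



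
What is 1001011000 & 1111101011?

AND: 1 only when both bits are 1
  1001011000
& 1111101011
------------
  1001001000
Decimal: 600 & 1003 = 584



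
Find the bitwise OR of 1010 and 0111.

OR: 1 when either bit is 1
  1010
| 0111
------
  1111
Decimal: 10 | 7 = 15



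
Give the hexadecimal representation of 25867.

Using repeated division by 16 (digits 10–15 are A–F):
25867 ÷ 16 = 1616 remainder 11 (B)
1616 ÷ 16 = 101 remainder 0
101 ÷ 16 = 6 remainder 5
6 ÷ 16 = 0 remainder 6
Reading remainders bottom to top: 650B



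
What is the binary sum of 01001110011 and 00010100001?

Add column by column from the right: bit + bit + carry-in; write the sum mod 2, carry 1 when the sum is 2 or 3.
carry:  00111000110
        01001110011
+       00010100001
-------------------
       001100010100
(the carry out of the leftmost column, 0, becomes the leading bit)
Decimal check:
  01001110011 = 512 + 64 + 32 + 16 + 2 + 1 = 627
  00010100001 = 128 + 32 + 1 = 161
  627 + 161 = 788, and 001100010100 = 512 + 256 + 16 + 4 = 788 ✓



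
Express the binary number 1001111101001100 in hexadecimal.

Group into 4-bit nibbles from right:
  1001 = 9
  1111 = F
  0100 = 4
  1100 = C
Result: 9F4C



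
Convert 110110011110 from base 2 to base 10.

Sum of powers of 2 for each 1-bit:
2^1 + 2^2 + 2^3 + 2^4 + 2^7 + 2^8 + 2^10 + 2^11
= 2 + 4 + 8 + 16 + 128 + 256 + 1024 + 2048
= 3486



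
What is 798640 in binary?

Using repeated division by 2:
798640 ÷ 2 = 399320 remainder 0
399320 ÷ 2 = 199660 remainder 0
199660 ÷ 2 = 99830 remainder 0
99830 ÷ 2 = 49915 remainder 0
49915 ÷ 2 = 24957 remainder 1
24957 ÷ 2 = 12478 remainder 1
12478 ÷ 2 = 6239 remainder 0
6239 ÷ 2 = 3119 remainder 1
3119 ÷ 2 = 1559 remainder 1
1559 ÷ 2 = 779 remainder 1
779 ÷ 2 = 389 remainder 1
389 ÷ 2 = 194 remainder 1
194 ÷ 2 = 97 remainder 0
97 ÷ 2 = 48 remainder 1
48 ÷ 2 = 24 remainder 0
24 ÷ 2 = 12 remainder 0
12 ÷ 2 = 6 remainder 0
6 ÷ 2 = 3 remainder 0
3 ÷ 2 = 1 remainder 1
1 ÷ 2 = 0 remainder 1
Reading remainders bottom to top: 11000010111110110000



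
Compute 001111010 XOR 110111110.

XOR: 1 when bits differ
  001111010
^ 110111110
-----------
  111000100
Decimal: 122 ^ 446 = 452



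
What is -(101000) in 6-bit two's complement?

Original (sign bit 1, negative): 101000
Step 1 - Invert all bits: 010111
Step 2 - Add 1: 011000
Verification: 101000 + 011000 = 1000000; discarding the end carry (carry out of the top bit) leaves the 6-bit value 000000, as required for x + (-x)



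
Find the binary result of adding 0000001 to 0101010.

Add column by column from the right: bit + bit + carry-in; write the sum mod 2, carry 1 when the sum is 2 or 3.
carry:  0000000
        0000001
+       0101010
---------------
       00101011
(the carry out of the leftmost column, 0, becomes the leading bit)
Decimal check:
  0000001 = 1
  0101010 = 32 + 8 + 2 = 42
  1 + 42 = 43, and 00101011 = 32 + 8 + 2 + 1 = 43 ✓



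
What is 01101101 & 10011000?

AND: 1 only when both bits are 1
  01101101
& 10011000
----------
  00001000
Decimal: 109 & 152 = 8



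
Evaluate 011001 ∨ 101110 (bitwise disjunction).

OR: 1 when either bit is 1
  011001
| 101110
--------
  111111
Decimal: 25 | 46 = 63



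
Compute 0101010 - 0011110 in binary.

Method 1 - Direct subtraction (column by column from the right: bit − bit − borrow-in; if negative, add 2 and borrow 1 from the next column):
borrow: 0111000
        0101010
-       0011110
---------------
        0001100

Method 2 - Add two's complement:
Two's complement of 0011110: invert → 1100001, add 1 → 1100010
  0101010
+ 1100010
---------
 10001100  (end carry out of the top bit = 1)
Discarding the end carry: 0001100
Decimal check:
  0101010 = 32 + 8 + 2 = 42
  0011110 = 16 + 8 + 4 + 2 = 30
  42 - 30 = 12, and 0001100 = 8 + 4 = 12 ✓



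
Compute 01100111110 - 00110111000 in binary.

Method 1 - Direct subtraction (column by column from the right: bit − bit − borrow-in; if negative, add 2 and borrow 1 from the next column):
borrow: 01100000000
        01100111110
-       00110111000
-------------------
        00110000110

Method 2 - Add two's complement:
Two's complement of 00110111000: invert → 11001000111, add 1 → 11001001000
  01100111110
+ 11001001000
-------------
 100110000110  (end carry out of the top bit = 1)
Discarding the end carry: 00110000110
Decimal check:
  01100111110 = 512 + 256 + 32 + 16 + 8 + 4 + 2 = 830
  00110111000 = 256 + 128 + 32 + 16 + 8 = 440
  830 - 440 = 390, and 00110000110 = 256 + 128 + 4 + 2 = 390 ✓



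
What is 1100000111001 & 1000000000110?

AND: 1 only when both bits are 1
  1100000111001
& 1000000000110
---------------
  1000000000000
Decimal: 6201 & 4102 = 4096



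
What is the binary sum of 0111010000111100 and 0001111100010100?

Add column by column from the right: bit + bit + carry-in; write the sum mod 2, carry 1 when the sum is 2 or 3.
carry:  1111100001111000
        0111010000111100
+       0001111100010100
------------------------
       01001001101010000
(the carry out of the leftmost column, 0, becomes the leading bit)
Decimal check:
  0111010000111100 = 16384 + 8192 + 4096 + 1024 + 32 + 16 + 8 + 4 = 29756
  0001111100010100 = 4096 + 2048 + 1024 + 512 + 256 + 16 + 4 = 7956
  29756 + 7956 = 37712, and 01001001101010000 = 32768 + 4096 + 512 + 256 + 64 + 16 = 37712 ✓



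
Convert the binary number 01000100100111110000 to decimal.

Sum of powers of 2 for each 1-bit:
2^4 + 2^5 + 2^6 + 2^7 + 2^8 + 2^11 + 2^14 + 2^18
= 16 + 32 + 64 + 128 + 256 + 2048 + 16384 + 262144
= 281072



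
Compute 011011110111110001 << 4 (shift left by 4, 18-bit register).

Original: 011011110111110001 (decimal 114161)
Shift left by 4 positions
Append 4 zeros on the right and drop the 4 high bits that overflow the 18-bit width
Result: 111101111100010000 (decimal 253712)
Equivalent: 114161 << 4 = 114161 × 2^4 = 1826576, truncated to 18 bits = 253712



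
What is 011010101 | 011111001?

OR: 1 when either bit is 1
  011010101
| 011111001
-----------
  011111101
Decimal: 213 | 249 = 253



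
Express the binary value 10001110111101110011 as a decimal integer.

Sum of powers of 2 for each 1-bit:
2^0 + 2^1 + 2^4 + 2^5 + 2^6 + 2^8 + 2^9 + 2^10 + 2^11 + 2^13 + 2^14 + 2^15 + 2^19
= 1 + 2 + 16 + 32 + 64 + 256 + 512 + 1024 + 2048 + 8192 + 16384 + 32768 + 524288
= 585587



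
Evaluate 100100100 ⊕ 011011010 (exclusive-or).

XOR: 1 when bits differ
  100100100
^ 011011010
-----------
  111111110
Decimal: 292 ^ 218 = 510



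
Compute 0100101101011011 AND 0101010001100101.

AND: 1 only when both bits are 1
  0100101101011011
& 0101010001100101
------------------
  0100000001000001
Decimal: 19291 & 21605 = 16449



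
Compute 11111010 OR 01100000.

OR: 1 when either bit is 1
  11111010
| 01100000
----------
  11111010
Decimal: 250 | 96 = 250



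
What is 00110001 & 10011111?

AND: 1 only when both bits are 1
  00110001
& 10011111
----------
  00010001
Decimal: 49 & 159 = 17



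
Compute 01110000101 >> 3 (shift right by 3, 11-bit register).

Original: 01110000101 (decimal 901)
Shift right by 3 positions
Drop the 3 low bits; fill with zeros on the left
Result: 00001110000 (decimal 112)
Equivalent: 901 >> 3 = 901 ÷ 2^3 = 112



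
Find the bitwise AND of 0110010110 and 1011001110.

AND: 1 only when both bits are 1
  0110010110
& 1011001110
------------
  0010000110
Decimal: 406 & 718 = 134



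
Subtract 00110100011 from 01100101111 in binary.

Method 1 - Direct subtraction (column by column from the right: bit − bit − borrow-in; if negative, add 2 and borrow 1 from the next column):
borrow: 01100000000
        01100101111
-       00110100011
-------------------
        00110001100

Method 2 - Add two's complement:
Two's complement of 00110100011: invert → 11001011100, add 1 → 11001011101
  01100101111
+ 11001011101
-------------
 100110001100  (end carry out of the top bit = 1)
Discarding the end carry: 00110001100
Decimal check:
  01100101111 = 512 + 256 + 32 + 8 + 4 + 2 + 1 = 815
  00110100011 = 256 + 128 + 32 + 2 + 1 = 419
  815 - 419 = 396, and 00110001100 = 256 + 128 + 8 + 4 = 396 ✓



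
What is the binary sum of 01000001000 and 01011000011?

Add column by column from the right: bit + bit + carry-in; write the sum mod 2, carry 1 when the sum is 2 or 3.
carry:  10000000000
        01000001000
+       01011000011
-------------------
       010011001011
(the carry out of the leftmost column, 0, becomes the leading bit)
Decimal check:
  01000001000 = 512 + 8 = 520
  01011000011 = 512 + 128 + 64 + 2 + 1 = 707
  520 + 707 = 1227, and 010011001011 = 1024 + 128 + 64 + 8 + 2 + 1 = 1227 ✓



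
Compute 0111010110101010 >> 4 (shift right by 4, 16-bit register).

Original: 0111010110101010 (decimal 30122)
Shift right by 4 positions
Drop the 4 low bits; fill with zeros on the left
Result: 0000011101011010 (decimal 1882)
Equivalent: 30122 >> 4 = 30122 ÷ 2^4 = 1882



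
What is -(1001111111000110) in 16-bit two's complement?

Original (sign bit 1, negative): 1001111111000110
Step 1 - Invert all bits: 0110000000111001
Step 2 - Add 1: 0110000000111010
Verification: 1001111111000110 + 0110000000111010 = 10000000000000000; discarding the end carry (carry out of the top bit) leaves the 16-bit value 0000000000000000, as required for x + (-x)



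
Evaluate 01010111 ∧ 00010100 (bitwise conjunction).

AND: 1 only when both bits are 1
  01010111
& 00010100
----------
  00010100
Decimal: 87 & 20 = 20



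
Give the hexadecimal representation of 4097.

Using repeated division by 16 (digits 10–15 are A–F):
4097 ÷ 16 = 256 remainder 1
256 ÷ 16 = 16 remainder 0
16 ÷ 16 = 1 remainder 0
1 ÷ 16 = 0 remainder 1
Reading remainders bottom to top: 1001



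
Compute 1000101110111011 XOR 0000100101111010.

XOR: 1 when bits differ
  1000101110111011
^ 0000100101111010
------------------
  1000001011000001
Decimal: 35771 ^ 2426 = 33473



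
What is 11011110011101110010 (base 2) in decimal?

Sum of powers of 2 for each 1-bit:
2^1 + 2^4 + 2^5 + 2^6 + 2^8 + 2^9 + 2^10 + 2^13 + 2^14 + 2^15 + 2^16 + 2^18 + 2^19
= 2 + 16 + 32 + 64 + 256 + 512 + 1024 + 8192 + 16384 + 32768 + 65536 + 262144 + 524288
= 911218



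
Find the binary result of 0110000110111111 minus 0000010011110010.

Method 1 - Direct subtraction (column by column from the right: bit − bit − borrow-in; if negative, add 2 and borrow 1 from the next column):
borrow: 0011100110000000
        0110000110111111
-       0000010011110010
------------------------
        0101110011001101

Method 2 - Add two's complement:
Two's complement of 0000010011110010: invert → 1111101100001101, add 1 → 1111101100001110
  0110000110111111
+ 1111101100001110
------------------
 10101110011001101  (end carry out of the top bit = 1)
Discarding the end carry: 0101110011001101
Decimal check:
  0110000110111111 = 16384 + 8192 + 256 + 128 + 32 + 16 + 8 + 4 + 2 + 1 = 25023
  0000010011110010 = 1024 + 128 + 64 + 32 + 16 + 2 = 1266
  25023 - 1266 = 23757, and 0101110011001101 = 16384 + 4096 + 2048 + 1024 + 128 + 64 + 8 + 4 + 1 = 23757 ✓



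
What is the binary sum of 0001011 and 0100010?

Add column by column from the right: bit + bit + carry-in; write the sum mod 2, carry 1 when the sum is 2 or 3.
carry:  0000100
        0001011
+       0100010
---------------
       00101101
(the carry out of the leftmost column, 0, becomes the leading bit)
Decimal check:
  0001011 = 8 + 2 + 1 = 11
  0100010 = 32 + 2 = 34
  11 + 34 = 45, and 00101101 = 32 + 8 + 4 + 1 = 45 ✓



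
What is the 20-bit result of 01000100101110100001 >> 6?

Original: 01000100101110100001 (decimal 281505)
Shift right by 6 positions
Drop the 6 low bits; fill with zeros on the left
Result: 00000001000100101110 (decimal 4398)
Equivalent: 281505 >> 6 = 281505 ÷ 2^6 = 4398



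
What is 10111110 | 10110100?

OR: 1 when either bit is 1
  10111110
| 10110100
----------
  10111110
Decimal: 190 | 180 = 190



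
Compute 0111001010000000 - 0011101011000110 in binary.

Method 1 - Direct subtraction (column by column from the right: bit − bit − borrow-in; if negative, add 2 and borrow 1 from the next column):
borrow: 0111111111111100
        0111001010000000
-       0011101011000110
------------------------
        0011011110111010

Method 2 - Add two's complement:
Two's complement of 0011101011000110: invert → 1100010100111001, add 1 → 1100010100111010
  0111001010000000
+ 1100010100111010
------------------
 10011011110111010  (end carry out of the top bit = 1)
Discarding the end carry: 0011011110111010
Decimal check:
  0111001010000000 = 16384 + 8192 + 4096 + 512 + 128 = 29312
  0011101011000110 = 8192 + 4096 + 2048 + 512 + 128 + 64 + 4 + 2 = 15046
  29312 - 15046 = 14266, and 0011011110111010 = 8192 + 4096 + 1024 + 512 + 256 + 128 + 32 + 16 + 8 + 2 = 14266 ✓



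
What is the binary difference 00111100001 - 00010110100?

Method 1 - Direct subtraction (column by column from the right: bit − bit − borrow-in; if negative, add 2 and borrow 1 from the next column):
borrow: 00001111000
        00111100001
-       00010110100
-------------------
        00100101101

Method 2 - Add two's complement:
Two's complement of 00010110100: invert → 11101001011, add 1 → 11101001100
  00111100001
+ 11101001100
-------------
 100100101101  (end carry out of the top bit = 1)
Discarding the end carry: 00100101101
Decimal check:
  00111100001 = 256 + 128 + 64 + 32 + 1 = 481
  00010110100 = 128 + 32 + 16 + 4 = 180
  481 - 180 = 301, and 00100101101 = 256 + 32 + 8 + 4 + 1 = 301 ✓



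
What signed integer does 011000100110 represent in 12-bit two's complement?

Binary: 011000100110
Sign bit: 0 (non-negative)
Read directly as an unsigned value:
011000100110 = 1024 + 512 + 32 + 4 + 2 = 1574
Value: 1574



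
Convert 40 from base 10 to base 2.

Using repeated division by 2:
40 ÷ 2 = 20 remainder 0
20 ÷ 2 = 10 remainder 0
10 ÷ 2 = 5 remainder 0
5 ÷ 2 = 2 remainder 1
2 ÷ 2 = 1 remainder 0
1 ÷ 2 = 0 remainder 1
Reading remainders bottom to top: 101000



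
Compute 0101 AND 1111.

AND: 1 only when both bits are 1
  0101
& 1111
------
  0101
Decimal: 5 & 15 = 5



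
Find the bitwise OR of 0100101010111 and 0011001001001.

OR: 1 when either bit is 1
  0100101010111
| 0011001001001
---------------
  0111101011111
Decimal: 2391 | 1609 = 3935



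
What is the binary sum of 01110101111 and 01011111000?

Add column by column from the right: bit + bit + carry-in; write the sum mod 2, carry 1 when the sum is 2 or 3.
carry:  11111110000
        01110101111
+       01011111000
-------------------
       011010100111
(the carry out of the leftmost column, 0, becomes the leading bit)
Decimal check:
  01110101111 = 512 + 256 + 128 + 32 + 8 + 4 + 2 + 1 = 943
  01011111000 = 512 + 128 + 64 + 32 + 16 + 8 = 760
  943 + 760 = 1703, and 011010100111 = 1024 + 512 + 128 + 32 + 4 + 2 + 1 = 1703 ✓



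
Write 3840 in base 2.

Using repeated division by 2:
3840 ÷ 2 = 1920 remainder 0
1920 ÷ 2 = 960 remainder 0
960 ÷ 2 = 480 remainder 0
480 ÷ 2 = 240 remainder 0
240 ÷ 2 = 120 remainder 0
120 ÷ 2 = 60 remainder 0
60 ÷ 2 = 30 remainder 0
30 ÷ 2 = 15 remainder 0
15 ÷ 2 = 7 remainder 1
7 ÷ 2 = 3 remainder 1
3 ÷ 2 = 1 remainder 1
1 ÷ 2 = 0 remainder 1
Reading remainders bottom to top: 111100000000



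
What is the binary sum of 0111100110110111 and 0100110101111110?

Add column by column from the right: bit + bit + carry-in; write the sum mod 2, carry 1 when the sum is 2 or 3.
carry:  1111001111111100
        0111100110110111
+       0100110101111110
------------------------
       01100011100110101
(the carry out of the leftmost column, 0, becomes the leading bit)
Decimal check:
  0111100110110111 = 16384 + 8192 + 4096 + 2048 + 256 + 128 + 32 + 16 + 4 + 2 + 1 = 31159
  0100110101111110 = 16384 + 2048 + 1024 + 256 + 64 + 32 + 16 + 8 + 4 + 2 = 19838
  31159 + 19838 = 50997, and 01100011100110101 = 32768 + 16384 + 1024 + 512 + 256 + 32 + 16 + 4 + 1 = 50997 ✓



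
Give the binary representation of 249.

Using repeated division by 2:
249 ÷ 2 = 124 remainder 1
124 ÷ 2 = 62 remainder 0
62 ÷ 2 = 31 remainder 0
31 ÷ 2 = 15 remainder 1
15 ÷ 2 = 7 remainder 1
7 ÷ 2 = 3 remainder 1
3 ÷ 2 = 1 remainder 1
1 ÷ 2 = 0 remainder 1
Reading remainders bottom to top: 11111001



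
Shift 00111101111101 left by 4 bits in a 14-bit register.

Original: 00111101111101 (decimal 3965)
Shift left by 4 positions
Append 4 zeros on the right and drop the 4 high bits that overflow the 14-bit width
Result: 11011111010000 (decimal 14288)
Equivalent: 3965 << 4 = 3965 × 2^4 = 63440, truncated to 14 bits = 14288



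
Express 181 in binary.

Using repeated division by 2:
181 ÷ 2 = 90 remainder 1
90 ÷ 2 = 45 remainder 0
45 ÷ 2 = 22 remainder 1
22 ÷ 2 = 11 remainder 0
11 ÷ 2 = 5 remainder 1
5 ÷ 2 = 2 remainder 1
2 ÷ 2 = 1 remainder 0
1 ÷ 2 = 0 remainder 1
Reading remainders bottom to top: 10110101



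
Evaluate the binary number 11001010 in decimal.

Sum of powers of 2 for each 1-bit:
2^1 + 2^3 + 2^6 + 2^7
= 2 + 8 + 64 + 128
= 202



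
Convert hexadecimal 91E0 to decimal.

Expand by place value (powers of 16):
Digit values: E = 14
91E0 = 9 × 16^3 + 1 × 16^2 + 14 × 16^1 + 0 × 16^0
= 9 × 4096 + 1 × 256 + 14 × 16 + 0 × 1
= 36864 + 256 + 224 + 0
= 37344



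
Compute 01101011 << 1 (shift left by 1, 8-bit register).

Original: 01101011 (decimal 107)
Shift left by 1 position
Append 1 zero on the right
Result: 11010110 (decimal 214)
Equivalent: 107 << 1 = 107 × 2^1 = 214



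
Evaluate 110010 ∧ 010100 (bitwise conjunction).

AND: 1 only when both bits are 1
  110010
& 010100
--------
  010000
Decimal: 50 & 20 = 16



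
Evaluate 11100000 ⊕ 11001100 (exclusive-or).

XOR: 1 when bits differ
  11100000
^ 11001100
----------
  00101100
Decimal: 224 ^ 204 = 44



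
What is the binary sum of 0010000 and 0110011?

Add column by column from the right: bit + bit + carry-in; write the sum mod 2, carry 1 when the sum is 2 or 3.
carry:  1100000
        0010000
+       0110011
---------------
       01000011
(the carry out of the leftmost column, 0, becomes the leading bit)
Decimal check:
  0010000 = 16
  0110011 = 32 + 16 + 2 + 1 = 51
  16 + 51 = 67, and 01000011 = 64 + 2 + 1 = 67 ✓



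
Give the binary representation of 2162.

Using repeated division by 2:
2162 ÷ 2 = 1081 remainder 0
1081 ÷ 2 = 540 remainder 1
540 ÷ 2 = 270 remainder 0
270 ÷ 2 = 135 remainder 0
135 ÷ 2 = 67 remainder 1
67 ÷ 2 = 33 remainder 1
33 ÷ 2 = 16 remainder 1
16 ÷ 2 = 8 remainder 0
8 ÷ 2 = 4 remainder 0
4 ÷ 2 = 2 remainder 0
2 ÷ 2 = 1 remainder 0
1 ÷ 2 = 0 remainder 1
Reading remainders bottom to top: 100001110010



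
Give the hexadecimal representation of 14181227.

Using repeated division by 16 (digits 10–15 are A–F):
14181227 ÷ 16 = 886326 remainder 11 (B)
886326 ÷ 16 = 55395 remainder 6
55395 ÷ 16 = 3462 remainder 3
3462 ÷ 16 = 216 remainder 6
216 ÷ 16 = 13 remainder 8
13 ÷ 16 = 0 remainder 13 (D)
Reading remainders bottom to top: D8636B



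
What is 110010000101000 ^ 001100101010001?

XOR: 1 when bits differ
  110010000101000
^ 001100101010001
-----------------
  111110101111001
Decimal: 25640 ^ 6481 = 32121



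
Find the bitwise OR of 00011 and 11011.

OR: 1 when either bit is 1
  00011
| 11011
-------
  11011
Decimal: 3 | 27 = 27



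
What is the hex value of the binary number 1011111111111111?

Group into 4-bit nibbles from right:
  1011 = B
  1111 = F
  1111 = F
  1111 = F
Result: BFFF



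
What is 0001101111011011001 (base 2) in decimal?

Sum of powers of 2 for each 1-bit:
2^0 + 2^3 + 2^4 + 2^6 + 2^7 + 2^9 + 2^10 + 2^11 + 2^12 + 2^14 + 2^15
= 1 + 8 + 16 + 64 + 128 + 512 + 1024 + 2048 + 4096 + 16384 + 32768
= 57049



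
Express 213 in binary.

Using repeated division by 2:
213 ÷ 2 = 106 remainder 1
106 ÷ 2 = 53 remainder 0
53 ÷ 2 = 26 remainder 1
26 ÷ 2 = 13 remainder 0
13 ÷ 2 = 6 remainder 1
6 ÷ 2 = 3 remainder 0
3 ÷ 2 = 1 remainder 1
1 ÷ 2 = 0 remainder 1
Reading remainders bottom to top: 11010101



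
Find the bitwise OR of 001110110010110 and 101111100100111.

OR: 1 when either bit is 1
  001110110010110
| 101111100100111
-----------------
  101111110110111
Decimal: 7574 | 24359 = 24503



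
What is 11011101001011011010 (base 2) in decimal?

Sum of powers of 2 for each 1-bit:
2^1 + 2^3 + 2^4 + 2^6 + 2^7 + 2^9 + 2^12 + 2^14 + 2^15 + 2^16 + 2^18 + 2^19
= 2 + 8 + 16 + 64 + 128 + 512 + 4096 + 16384 + 32768 + 65536 + 262144 + 524288
= 905946



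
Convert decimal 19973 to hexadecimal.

Using repeated division by 16 (digits 10–15 are A–F):
19973 ÷ 16 = 1248 remainder 5
1248 ÷ 16 = 78 remainder 0
78 ÷ 16 = 4 remainder 14 (E)
4 ÷ 16 = 0 remainder 4
Reading remainders bottom to top: 4E05



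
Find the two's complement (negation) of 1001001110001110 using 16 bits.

Original (sign bit 1, negative): 1001001110001110
Step 1 - Invert all bits: 0110110001110001
Step 2 - Add 1: 0110110001110010
Verification: 1001001110001110 + 0110110001110010 = 10000000000000000; discarding the end carry (carry out of the top bit) leaves the 16-bit value 0000000000000000, as required for x + (-x)



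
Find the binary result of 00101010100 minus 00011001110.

Method 1 - Direct subtraction (column by column from the right: bit − bit − borrow-in; if negative, add 2 and borrow 1 from the next column):
borrow: 00100011100
        00101010100
-       00011001110
-------------------
        00010000110

Method 2 - Add two's complement:
Two's complement of 00011001110: invert → 11100110001, add 1 → 11100110010
  00101010100
+ 11100110010
-------------
 100010000110  (end carry out of the top bit = 1)
Discarding the end carry: 00010000110
Decimal check:
  00101010100 = 256 + 64 + 16 + 4 = 340
  00011001110 = 128 + 64 + 8 + 4 + 2 = 206
  340 - 206 = 134, and 00010000110 = 128 + 4 + 2 = 134 ✓



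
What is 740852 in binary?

Using repeated division by 2:
740852 ÷ 2 = 370426 remainder 0
370426 ÷ 2 = 185213 remainder 0
185213 ÷ 2 = 92606 remainder 1
92606 ÷ 2 = 46303 remainder 0
46303 ÷ 2 = 23151 remainder 1
23151 ÷ 2 = 11575 remainder 1
11575 ÷ 2 = 5787 remainder 1
5787 ÷ 2 = 2893 remainder 1
2893 ÷ 2 = 1446 remainder 1
1446 ÷ 2 = 723 remainder 0
723 ÷ 2 = 361 remainder 1
361 ÷ 2 = 180 remainder 1
180 ÷ 2 = 90 remainder 0
90 ÷ 2 = 45 remainder 0
45 ÷ 2 = 22 remainder 1
22 ÷ 2 = 11 remainder 0
11 ÷ 2 = 5 remainder 1
5 ÷ 2 = 2 remainder 1
2 ÷ 2 = 1 remainder 0
1 ÷ 2 = 0 remainder 1
Reading remainders bottom to top: 10110100110111110100



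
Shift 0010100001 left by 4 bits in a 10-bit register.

Original: 0010100001 (decimal 161)
Shift left by 4 positions
Append 4 zeros on the right and drop the 4 high bits that overflow the 10-bit width
Result: 1000010000 (decimal 528)
Equivalent: 161 << 4 = 161 × 2^4 = 2576, truncated to 10 bits = 528



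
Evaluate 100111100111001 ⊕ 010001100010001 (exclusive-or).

XOR: 1 when bits differ
  100111100111001
^ 010001100010001
-----------------
  110110000101000
Decimal: 20281 ^ 8977 = 27688



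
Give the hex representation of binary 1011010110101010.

Group into 4-bit nibbles from right:
  1011 = B
  0101 = 5
  1010 = A
  1010 = A
Result: B5AA



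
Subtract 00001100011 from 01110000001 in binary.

Method 1 - Direct subtraction (column by column from the right: bit − bit − borrow-in; if negative, add 2 and borrow 1 from the next column):
borrow: 00011111100
        01110000001
-       00001100011
-------------------
        01100011110

Method 2 - Add two's complement:
Two's complement of 00001100011: invert → 11110011100, add 1 → 11110011101
  01110000001
+ 11110011101
-------------
 101100011110  (end carry out of the top bit = 1)
Discarding the end carry: 01100011110
Decimal check:
  01110000001 = 512 + 256 + 128 + 1 = 897
  00001100011 = 64 + 32 + 2 + 1 = 99
  897 - 99 = 798, and 01100011110 = 512 + 256 + 16 + 8 + 4 + 2 = 798 ✓



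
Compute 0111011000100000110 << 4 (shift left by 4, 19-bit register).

Original: 0111011000100000110 (decimal 241926)
Shift left by 4 positions
Append 4 zeros on the right and drop the 4 high bits that overflow the 19-bit width
Result: 0110001000001100000 (decimal 200800)
Equivalent: 241926 << 4 = 241926 × 2^4 = 3870816, truncated to 19 bits = 200800



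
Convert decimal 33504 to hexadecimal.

Using repeated division by 16 (digits 10–15 are A–F):
33504 ÷ 16 = 2094 remainder 0
2094 ÷ 16 = 130 remainder 14 (E)
130 ÷ 16 = 8 remainder 2
8 ÷ 16 = 0 remainder 8
Reading remainders bottom to top: 82E0



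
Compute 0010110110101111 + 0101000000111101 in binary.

Add column by column from the right: bit + bit + carry-in; write the sum mod 2, carry 1 when the sum is 2 or 3.
carry:  0000000001111110
        0010110110101111
+       0101000000111101
------------------------
       00111110111101100
(the carry out of the leftmost column, 0, becomes the leading bit)
Decimal check:
  0010110110101111 = 8192 + 2048 + 1024 + 256 + 128 + 32 + 8 + 4 + 2 + 1 = 11695
  0101000000111101 = 16384 + 4096 + 32 + 16 + 8 + 4 + 1 = 20541
  11695 + 20541 = 32236, and 00111110111101100 = 16384 + 8192 + 4096 + 2048 + 1024 + 256 + 128 + 64 + 32 + 8 + 4 = 32236 ✓



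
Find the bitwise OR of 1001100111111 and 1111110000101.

OR: 1 when either bit is 1
  1001100111111
| 1111110000101
---------------
  1111110111111
Decimal: 4927 | 8069 = 8127



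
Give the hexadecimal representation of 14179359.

Using repeated division by 16 (digits 10–15 are A–F):
14179359 ÷ 16 = 886209 remainder 15 (F)
886209 ÷ 16 = 55388 remainder 1
55388 ÷ 16 = 3461 remainder 12 (C)
3461 ÷ 16 = 216 remainder 5
216 ÷ 16 = 13 remainder 8
13 ÷ 16 = 0 remainder 13 (D)
Reading remainders bottom to top: D85C1F



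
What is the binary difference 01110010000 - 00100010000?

Method 1 - Direct subtraction (column by column from the right: bit − bit − borrow-in; if negative, add 2 and borrow 1 from the next column):
borrow: 00000000000
        01110010000
-       00100010000
-------------------
        01010000000

Method 2 - Add two's complement:
Two's complement of 00100010000: invert → 11011101111, add 1 → 11011110000
  01110010000
+ 11011110000
-------------
 101010000000  (end carry out of the top bit = 1)
Discarding the end carry: 01010000000
Decimal check:
  01110010000 = 512 + 256 + 128 + 16 = 912
  00100010000 = 256 + 16 = 272
  912 - 272 = 640, and 01010000000 = 512 + 128 = 640 ✓



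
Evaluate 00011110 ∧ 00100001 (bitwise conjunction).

AND: 1 only when both bits are 1
  00011110
& 00100001
----------
  00000000
Decimal: 30 & 33 = 0



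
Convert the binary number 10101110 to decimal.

Sum of powers of 2 for each 1-bit:
2^1 + 2^2 + 2^3 + 2^5 + 2^7
= 2 + 4 + 8 + 32 + 128
= 174



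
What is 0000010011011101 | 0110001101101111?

OR: 1 when either bit is 1
  0000010011011101
| 0110001101101111
------------------
  0110011111111111
Decimal: 1245 | 25455 = 26623



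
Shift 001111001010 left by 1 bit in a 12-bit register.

Original: 001111001010 (decimal 970)
Shift left by 1 position
Append 1 zero on the right
Result: 011110010100 (decimal 1940)
Equivalent: 970 << 1 = 970 × 2^1 = 1940



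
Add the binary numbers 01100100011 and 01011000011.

Add column by column from the right: bit + bit + carry-in; write the sum mod 2, carry 1 when the sum is 2 or 3.
carry:  10000000110
        01100100011
+       01011000011
-------------------
       010111100110
(the carry out of the leftmost column, 0, becomes the leading bit)
Decimal check:
  01100100011 = 512 + 256 + 32 + 2 + 1 = 803
  01011000011 = 512 + 128 + 64 + 2 + 1 = 707
  803 + 707 = 1510, and 010111100110 = 1024 + 256 + 128 + 64 + 32 + 4 + 2 = 1510 ✓



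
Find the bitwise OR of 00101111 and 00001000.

OR: 1 when either bit is 1
  00101111
| 00001000
----------
  00101111
Decimal: 47 | 8 = 47



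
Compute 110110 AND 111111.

AND: 1 only when both bits are 1
  110110
& 111111
--------
  110110
Decimal: 54 & 63 = 54



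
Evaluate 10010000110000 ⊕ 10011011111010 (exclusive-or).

XOR: 1 when bits differ
  10010000110000
^ 10011011111010
----------------
  00001011001010
Decimal: 9264 ^ 9978 = 714



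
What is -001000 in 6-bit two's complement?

Original: 001000
Step 1 - Invert all bits: 110111
Step 2 - Add 1: 111000
Verification: 001000 + 111000 = 1000000; discarding the end carry (carry out of the top bit) leaves the 6-bit value 000000, as required for x + (-x)



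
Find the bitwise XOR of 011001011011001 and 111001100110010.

XOR: 1 when bits differ
  011001011011001
^ 111001100110010
-----------------
  100000111101011
Decimal: 13017 ^ 29490 = 16875



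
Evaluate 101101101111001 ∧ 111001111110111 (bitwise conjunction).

AND: 1 only when both bits are 1
  101101101111001
& 111001111110111
-----------------
  101001101110001
Decimal: 23417 & 29687 = 21361



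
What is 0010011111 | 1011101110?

OR: 1 when either bit is 1
  0010011111
| 1011101110
------------
  1011111111
Decimal: 159 | 750 = 767



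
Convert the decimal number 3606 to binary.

Using repeated division by 2:
3606 ÷ 2 = 1803 remainder 0
1803 ÷ 2 = 901 remainder 1
901 ÷ 2 = 450 remainder 1
450 ÷ 2 = 225 remainder 0
225 ÷ 2 = 112 remainder 1
112 ÷ 2 = 56 remainder 0
56 ÷ 2 = 28 remainder 0
28 ÷ 2 = 14 remainder 0
14 ÷ 2 = 7 remainder 0
7 ÷ 2 = 3 remainder 1
3 ÷ 2 = 1 remainder 1
1 ÷ 2 = 0 remainder 1
Reading remainders bottom to top: 111000010110



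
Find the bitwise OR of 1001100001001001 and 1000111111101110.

OR: 1 when either bit is 1
  1001100001001001
| 1000111111101110
------------------
  1001111111101111
Decimal: 38985 | 36846 = 40943



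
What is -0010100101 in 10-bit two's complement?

Original: 0010100101
Step 1 - Invert all bits: 1101011010
Step 2 - Add 1: 1101011011
Verification: 0010100101 + 1101011011 = 10000000000; discarding the end carry (carry out of the top bit) leaves the 10-bit value 0000000000, as required for x + (-x)



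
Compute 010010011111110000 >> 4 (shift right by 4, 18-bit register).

Original: 010010011111110000 (decimal 75760)
Shift right by 4 positions
Drop the 4 low bits; fill with zeros on the left
Result: 000001001001111111 (decimal 4735)
Equivalent: 75760 >> 4 = 75760 ÷ 2^4 = 4735



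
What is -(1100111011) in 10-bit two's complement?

Original (sign bit 1, negative): 1100111011
Step 1 - Invert all bits: 0011000100
Step 2 - Add 1: 0011000101
Verification: 1100111011 + 0011000101 = 10000000000; discarding the end carry (carry out of the top bit) leaves the 10-bit value 0000000000, as required for x + (-x)



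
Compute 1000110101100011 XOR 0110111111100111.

XOR: 1 when bits differ
  1000110101100011
^ 0110111111100111
------------------
  1110001010000100
Decimal: 36195 ^ 28647 = 57988



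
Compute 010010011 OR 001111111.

OR: 1 when either bit is 1
  010010011
| 001111111
-----------
  011111111
Decimal: 147 | 127 = 255



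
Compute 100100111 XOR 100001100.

XOR: 1 when bits differ
  100100111
^ 100001100
-----------
  000101011
Decimal: 295 ^ 268 = 43



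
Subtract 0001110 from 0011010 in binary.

Method 1 - Direct subtraction (column by column from the right: bit − bit − borrow-in; if negative, add 2 and borrow 1 from the next column):
borrow: 0011000
        0011010
-       0001110
---------------
        0001100

Method 2 - Add two's complement:
Two's complement of 0001110: invert → 1110001, add 1 → 1110010
  0011010
+ 1110010
---------
 10001100  (end carry out of the top bit = 1)
Discarding the end carry: 0001100
Decimal check:
  0011010 = 16 + 8 + 2 = 26
  0001110 = 8 + 4 + 2 = 14
  26 - 14 = 12, and 0001100 = 8 + 4 = 12 ✓



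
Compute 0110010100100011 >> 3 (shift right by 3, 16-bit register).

Original: 0110010100100011 (decimal 25891)
Shift right by 3 positions
Drop the 3 low bits; fill with zeros on the left
Result: 0000110010100100 (decimal 3236)
Equivalent: 25891 >> 3 = 25891 ÷ 2^3 = 3236



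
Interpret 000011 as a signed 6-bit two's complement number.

Binary: 000011
Sign bit: 0 (non-negative)
Read directly as an unsigned value:
000011 = 2 + 1 = 3
Value: 3



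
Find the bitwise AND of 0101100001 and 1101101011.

AND: 1 only when both bits are 1
  0101100001
& 1101101011
------------
  0101100001
Decimal: 353 & 875 = 353



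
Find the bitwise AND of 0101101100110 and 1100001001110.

AND: 1 only when both bits are 1
  0101101100110
& 1100001001110
---------------
  0100001000110
Decimal: 2918 & 6222 = 2118



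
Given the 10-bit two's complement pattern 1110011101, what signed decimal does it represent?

Binary: 1110011101
Sign bit: 1 (negative)
Invert: 0001100010
Add 1:  0001100011
Magnitude: 0001100011 = 64 + 32 + 2 + 1 = 99
Value: -99



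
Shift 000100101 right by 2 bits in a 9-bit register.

Original: 000100101 (decimal 37)
Shift right by 2 positions
Drop the 2 low bits; fill with zeros on the left
Result: 000001001 (decimal 9)
Equivalent: 37 >> 2 = 37 ÷ 2^2 = 9



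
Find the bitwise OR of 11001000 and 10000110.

OR: 1 when either bit is 1
  11001000
| 10000110
----------
  11001110
Decimal: 200 | 134 = 206



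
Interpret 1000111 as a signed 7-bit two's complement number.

Binary: 1000111
Sign bit: 1 (negative)
Invert: 0111000
Add 1:  0111001
Magnitude: 0111001 = 32 + 16 + 8 + 1 = 57
Value: -57



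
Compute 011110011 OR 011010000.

OR: 1 when either bit is 1
  011110011
| 011010000
-----------
  011110011
Decimal: 243 | 208 = 243



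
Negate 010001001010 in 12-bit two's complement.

Original: 010001001010
Step 1 - Invert all bits: 101110110101
Step 2 - Add 1: 101110110110
Verification: 010001001010 + 101110110110 = 1000000000000; discarding the end carry (carry out of the top bit) leaves the 12-bit value 000000000000, as required for x + (-x)



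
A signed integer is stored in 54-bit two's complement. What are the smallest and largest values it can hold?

For 54-bit two's complement:
Minimum: -2^53 = -9007199254740992
Maximum: 2^53 - 1 = 9007199254740991



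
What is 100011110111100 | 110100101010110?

OR: 1 when either bit is 1
  100011110111100
| 110100101010110
-----------------
  110111111111110
Decimal: 18364 | 26966 = 28670



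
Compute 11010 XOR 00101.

XOR: 1 when bits differ
  11010
^ 00101
-------
  11111
Decimal: 26 ^ 5 = 31



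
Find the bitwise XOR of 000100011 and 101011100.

XOR: 1 when bits differ
  000100011
^ 101011100
-----------
  101111111
Decimal: 35 ^ 348 = 383



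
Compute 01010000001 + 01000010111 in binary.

Add column by column from the right: bit + bit + carry-in; write the sum mod 2, carry 1 when the sum is 2 or 3.
carry:  10000001110
        01010000001
+       01000010111
-------------------
       010010011000
(the carry out of the leftmost column, 0, becomes the leading bit)
Decimal check:
  01010000001 = 512 + 128 + 1 = 641
  01000010111 = 512 + 16 + 4 + 2 + 1 = 535
  641 + 535 = 1176, and 010010011000 = 1024 + 128 + 16 + 8 = 1176 ✓



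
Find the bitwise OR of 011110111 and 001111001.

OR: 1 when either bit is 1
  011110111
| 001111001
-----------
  011111111
Decimal: 247 | 121 = 255



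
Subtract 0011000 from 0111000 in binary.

Method 1 - Direct subtraction (column by column from the right: bit − bit − borrow-in; if negative, add 2 and borrow 1 from the next column):
borrow: 0000000
        0111000
-       0011000
---------------
        0100000

Method 2 - Add two's complement:
Two's complement of 0011000: invert → 1100111, add 1 → 1101000
  0111000
+ 1101000
---------
 10100000  (end carry out of the top bit = 1)
Discarding the end carry: 0100000
Decimal check:
  0111000 = 32 + 16 + 8 = 56
  0011000 = 16 + 8 = 24
  56 - 24 = 32, and 0100000 = 32 ✓



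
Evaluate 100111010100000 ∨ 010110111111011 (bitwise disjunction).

OR: 1 when either bit is 1
  100111010100000
| 010110111111011
-----------------
  110111111111011
Decimal: 20128 | 11771 = 28667

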